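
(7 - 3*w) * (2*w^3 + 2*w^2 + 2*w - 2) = -6*w^4 + 8*w^3 + 8*w^2 + 20*w - 14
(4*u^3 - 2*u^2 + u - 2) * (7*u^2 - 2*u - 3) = 28*u^5 - 22*u^4 - u^3 - 10*u^2 + u + 6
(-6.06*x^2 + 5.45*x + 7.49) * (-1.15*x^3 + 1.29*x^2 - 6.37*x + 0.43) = 6.969*x^5 - 14.0849*x^4 + 37.0192*x^3 - 27.6602*x^2 - 45.3678*x + 3.2207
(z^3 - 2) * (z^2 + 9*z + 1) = z^5 + 9*z^4 + z^3 - 2*z^2 - 18*z - 2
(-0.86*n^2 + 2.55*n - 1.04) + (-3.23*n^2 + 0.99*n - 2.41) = -4.09*n^2 + 3.54*n - 3.45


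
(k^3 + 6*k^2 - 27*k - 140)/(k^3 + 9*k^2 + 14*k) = (k^2 - k - 20)/(k*(k + 2))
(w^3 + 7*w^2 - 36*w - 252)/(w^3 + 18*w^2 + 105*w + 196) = (w^2 - 36)/(w^2 + 11*w + 28)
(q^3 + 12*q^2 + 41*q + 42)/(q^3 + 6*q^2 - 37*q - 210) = (q^2 + 5*q + 6)/(q^2 - q - 30)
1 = 1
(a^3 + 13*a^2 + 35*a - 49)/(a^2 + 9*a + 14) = (a^2 + 6*a - 7)/(a + 2)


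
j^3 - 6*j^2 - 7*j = j*(j - 7)*(j + 1)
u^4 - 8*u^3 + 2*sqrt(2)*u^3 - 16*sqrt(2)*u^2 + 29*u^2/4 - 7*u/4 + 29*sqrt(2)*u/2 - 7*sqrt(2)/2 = (u - 7)*(u - 1/2)^2*(u + 2*sqrt(2))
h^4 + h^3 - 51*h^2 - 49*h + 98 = (h - 7)*(h - 1)*(h + 2)*(h + 7)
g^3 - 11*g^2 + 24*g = g*(g - 8)*(g - 3)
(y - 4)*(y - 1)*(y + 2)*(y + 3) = y^4 - 15*y^2 - 10*y + 24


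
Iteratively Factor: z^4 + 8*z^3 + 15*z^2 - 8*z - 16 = (z - 1)*(z^3 + 9*z^2 + 24*z + 16) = (z - 1)*(z + 4)*(z^2 + 5*z + 4) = (z - 1)*(z + 1)*(z + 4)*(z + 4)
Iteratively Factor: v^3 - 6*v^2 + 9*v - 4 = (v - 4)*(v^2 - 2*v + 1) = (v - 4)*(v - 1)*(v - 1)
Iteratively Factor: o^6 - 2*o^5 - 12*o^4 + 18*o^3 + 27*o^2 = (o)*(o^5 - 2*o^4 - 12*o^3 + 18*o^2 + 27*o) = o*(o + 1)*(o^4 - 3*o^3 - 9*o^2 + 27*o) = o*(o - 3)*(o + 1)*(o^3 - 9*o) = o*(o - 3)^2*(o + 1)*(o^2 + 3*o) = o*(o - 3)^2*(o + 1)*(o + 3)*(o)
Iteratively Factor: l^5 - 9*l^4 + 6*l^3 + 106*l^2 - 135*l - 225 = (l + 3)*(l^4 - 12*l^3 + 42*l^2 - 20*l - 75) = (l + 1)*(l + 3)*(l^3 - 13*l^2 + 55*l - 75) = (l - 5)*(l + 1)*(l + 3)*(l^2 - 8*l + 15) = (l - 5)^2*(l + 1)*(l + 3)*(l - 3)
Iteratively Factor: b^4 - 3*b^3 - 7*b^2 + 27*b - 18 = (b - 1)*(b^3 - 2*b^2 - 9*b + 18) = (b - 1)*(b + 3)*(b^2 - 5*b + 6) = (b - 3)*(b - 1)*(b + 3)*(b - 2)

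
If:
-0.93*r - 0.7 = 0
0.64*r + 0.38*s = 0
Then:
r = -0.75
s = 1.27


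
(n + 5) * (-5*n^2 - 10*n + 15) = -5*n^3 - 35*n^2 - 35*n + 75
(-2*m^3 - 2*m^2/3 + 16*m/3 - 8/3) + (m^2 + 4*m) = -2*m^3 + m^2/3 + 28*m/3 - 8/3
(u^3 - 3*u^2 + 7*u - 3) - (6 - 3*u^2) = u^3 + 7*u - 9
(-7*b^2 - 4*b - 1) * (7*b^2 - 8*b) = -49*b^4 + 28*b^3 + 25*b^2 + 8*b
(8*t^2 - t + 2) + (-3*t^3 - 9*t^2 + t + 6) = -3*t^3 - t^2 + 8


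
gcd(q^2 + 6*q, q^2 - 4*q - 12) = 1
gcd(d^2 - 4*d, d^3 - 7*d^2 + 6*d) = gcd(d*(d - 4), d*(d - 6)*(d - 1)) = d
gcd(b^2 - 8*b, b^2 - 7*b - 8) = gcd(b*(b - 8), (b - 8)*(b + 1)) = b - 8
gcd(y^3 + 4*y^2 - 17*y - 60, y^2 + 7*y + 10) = y + 5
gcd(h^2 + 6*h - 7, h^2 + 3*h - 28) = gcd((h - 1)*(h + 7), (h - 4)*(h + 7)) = h + 7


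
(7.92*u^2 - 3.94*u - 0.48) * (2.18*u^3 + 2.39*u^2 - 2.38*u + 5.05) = 17.2656*u^5 + 10.3396*u^4 - 29.3126*u^3 + 48.226*u^2 - 18.7546*u - 2.424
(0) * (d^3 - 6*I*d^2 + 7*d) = 0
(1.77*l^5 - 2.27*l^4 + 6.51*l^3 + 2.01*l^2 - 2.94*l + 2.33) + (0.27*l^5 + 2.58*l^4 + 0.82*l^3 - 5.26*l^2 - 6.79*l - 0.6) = 2.04*l^5 + 0.31*l^4 + 7.33*l^3 - 3.25*l^2 - 9.73*l + 1.73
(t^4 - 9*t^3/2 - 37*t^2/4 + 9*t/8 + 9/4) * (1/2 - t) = -t^5 + 5*t^4 + 7*t^3 - 23*t^2/4 - 27*t/16 + 9/8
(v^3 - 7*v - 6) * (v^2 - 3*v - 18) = v^5 - 3*v^4 - 25*v^3 + 15*v^2 + 144*v + 108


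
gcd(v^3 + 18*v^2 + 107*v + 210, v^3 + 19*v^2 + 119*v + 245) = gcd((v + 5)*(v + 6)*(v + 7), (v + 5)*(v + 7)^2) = v^2 + 12*v + 35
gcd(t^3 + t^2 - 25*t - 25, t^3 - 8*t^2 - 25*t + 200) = t^2 - 25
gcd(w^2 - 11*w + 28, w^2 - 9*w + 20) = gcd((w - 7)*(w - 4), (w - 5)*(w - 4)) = w - 4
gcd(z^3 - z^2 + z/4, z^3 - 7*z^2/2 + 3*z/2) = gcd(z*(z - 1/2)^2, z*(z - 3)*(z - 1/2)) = z^2 - z/2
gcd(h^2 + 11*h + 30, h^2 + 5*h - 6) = h + 6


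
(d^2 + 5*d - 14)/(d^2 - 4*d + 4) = (d + 7)/(d - 2)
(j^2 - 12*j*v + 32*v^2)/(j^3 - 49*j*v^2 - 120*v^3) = (j - 4*v)/(j^2 + 8*j*v + 15*v^2)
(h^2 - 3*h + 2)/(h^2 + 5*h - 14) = (h - 1)/(h + 7)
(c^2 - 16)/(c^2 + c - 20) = (c + 4)/(c + 5)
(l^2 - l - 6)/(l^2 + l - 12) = (l + 2)/(l + 4)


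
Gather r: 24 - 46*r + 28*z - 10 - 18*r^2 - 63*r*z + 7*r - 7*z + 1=-18*r^2 + r*(-63*z - 39) + 21*z + 15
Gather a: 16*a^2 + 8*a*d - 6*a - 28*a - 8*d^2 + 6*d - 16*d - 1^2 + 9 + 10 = 16*a^2 + a*(8*d - 34) - 8*d^2 - 10*d + 18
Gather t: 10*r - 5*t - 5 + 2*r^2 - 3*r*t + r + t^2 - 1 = 2*r^2 + 11*r + t^2 + t*(-3*r - 5) - 6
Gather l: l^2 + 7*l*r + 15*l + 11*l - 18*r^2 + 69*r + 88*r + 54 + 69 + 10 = l^2 + l*(7*r + 26) - 18*r^2 + 157*r + 133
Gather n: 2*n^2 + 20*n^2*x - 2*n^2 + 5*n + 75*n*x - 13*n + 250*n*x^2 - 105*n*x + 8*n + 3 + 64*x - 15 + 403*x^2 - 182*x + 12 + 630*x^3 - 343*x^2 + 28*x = 20*n^2*x + n*(250*x^2 - 30*x) + 630*x^3 + 60*x^2 - 90*x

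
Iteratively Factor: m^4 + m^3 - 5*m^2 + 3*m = (m + 3)*(m^3 - 2*m^2 + m) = m*(m + 3)*(m^2 - 2*m + 1) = m*(m - 1)*(m + 3)*(m - 1)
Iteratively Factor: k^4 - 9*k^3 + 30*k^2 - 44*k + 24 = (k - 2)*(k^3 - 7*k^2 + 16*k - 12) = (k - 2)^2*(k^2 - 5*k + 6) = (k - 3)*(k - 2)^2*(k - 2)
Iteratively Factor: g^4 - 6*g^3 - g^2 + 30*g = (g - 3)*(g^3 - 3*g^2 - 10*g) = (g - 3)*(g + 2)*(g^2 - 5*g) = g*(g - 3)*(g + 2)*(g - 5)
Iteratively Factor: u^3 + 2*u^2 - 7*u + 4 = (u + 4)*(u^2 - 2*u + 1) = (u - 1)*(u + 4)*(u - 1)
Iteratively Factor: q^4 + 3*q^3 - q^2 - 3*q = (q)*(q^3 + 3*q^2 - q - 3) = q*(q + 3)*(q^2 - 1) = q*(q + 1)*(q + 3)*(q - 1)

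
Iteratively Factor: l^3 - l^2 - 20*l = (l)*(l^2 - l - 20) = l*(l - 5)*(l + 4)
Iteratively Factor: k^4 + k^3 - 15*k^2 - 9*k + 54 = (k + 3)*(k^3 - 2*k^2 - 9*k + 18) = (k + 3)^2*(k^2 - 5*k + 6) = (k - 2)*(k + 3)^2*(k - 3)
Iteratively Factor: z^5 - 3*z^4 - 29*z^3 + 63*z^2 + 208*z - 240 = (z - 1)*(z^4 - 2*z^3 - 31*z^2 + 32*z + 240) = (z - 1)*(z + 3)*(z^3 - 5*z^2 - 16*z + 80) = (z - 5)*(z - 1)*(z + 3)*(z^2 - 16) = (z - 5)*(z - 4)*(z - 1)*(z + 3)*(z + 4)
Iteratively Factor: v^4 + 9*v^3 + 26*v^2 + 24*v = (v + 2)*(v^3 + 7*v^2 + 12*v) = v*(v + 2)*(v^2 + 7*v + 12) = v*(v + 2)*(v + 4)*(v + 3)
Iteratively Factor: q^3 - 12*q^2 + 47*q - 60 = (q - 5)*(q^2 - 7*q + 12) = (q - 5)*(q - 3)*(q - 4)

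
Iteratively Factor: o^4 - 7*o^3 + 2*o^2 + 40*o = (o)*(o^3 - 7*o^2 + 2*o + 40) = o*(o - 5)*(o^2 - 2*o - 8) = o*(o - 5)*(o - 4)*(o + 2)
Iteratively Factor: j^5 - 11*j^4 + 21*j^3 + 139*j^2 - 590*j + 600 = (j - 2)*(j^4 - 9*j^3 + 3*j^2 + 145*j - 300) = (j - 5)*(j - 2)*(j^3 - 4*j^2 - 17*j + 60) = (j - 5)^2*(j - 2)*(j^2 + j - 12) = (j - 5)^2*(j - 3)*(j - 2)*(j + 4)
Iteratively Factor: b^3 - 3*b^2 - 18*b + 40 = (b - 2)*(b^2 - b - 20) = (b - 2)*(b + 4)*(b - 5)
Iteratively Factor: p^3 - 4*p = (p + 2)*(p^2 - 2*p) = (p - 2)*(p + 2)*(p)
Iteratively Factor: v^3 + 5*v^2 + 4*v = (v + 1)*(v^2 + 4*v) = (v + 1)*(v + 4)*(v)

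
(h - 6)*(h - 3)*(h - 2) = h^3 - 11*h^2 + 36*h - 36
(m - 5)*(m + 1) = m^2 - 4*m - 5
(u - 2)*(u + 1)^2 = u^3 - 3*u - 2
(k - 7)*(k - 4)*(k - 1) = k^3 - 12*k^2 + 39*k - 28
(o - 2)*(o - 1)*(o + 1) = o^3 - 2*o^2 - o + 2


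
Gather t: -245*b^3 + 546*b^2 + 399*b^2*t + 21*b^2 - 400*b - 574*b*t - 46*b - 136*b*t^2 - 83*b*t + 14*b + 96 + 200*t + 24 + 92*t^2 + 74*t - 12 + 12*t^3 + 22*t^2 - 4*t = -245*b^3 + 567*b^2 - 432*b + 12*t^3 + t^2*(114 - 136*b) + t*(399*b^2 - 657*b + 270) + 108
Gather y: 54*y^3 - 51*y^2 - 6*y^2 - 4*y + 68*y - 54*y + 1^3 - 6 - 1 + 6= 54*y^3 - 57*y^2 + 10*y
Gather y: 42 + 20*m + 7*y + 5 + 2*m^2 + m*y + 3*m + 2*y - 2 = 2*m^2 + 23*m + y*(m + 9) + 45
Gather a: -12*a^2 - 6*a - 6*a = -12*a^2 - 12*a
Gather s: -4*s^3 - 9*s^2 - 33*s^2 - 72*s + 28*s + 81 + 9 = -4*s^3 - 42*s^2 - 44*s + 90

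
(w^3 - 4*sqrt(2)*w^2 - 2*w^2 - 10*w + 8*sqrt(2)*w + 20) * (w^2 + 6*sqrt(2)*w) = w^5 - 2*w^4 + 2*sqrt(2)*w^4 - 58*w^3 - 4*sqrt(2)*w^3 - 60*sqrt(2)*w^2 + 116*w^2 + 120*sqrt(2)*w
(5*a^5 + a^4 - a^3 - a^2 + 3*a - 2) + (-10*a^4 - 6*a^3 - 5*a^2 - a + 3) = 5*a^5 - 9*a^4 - 7*a^3 - 6*a^2 + 2*a + 1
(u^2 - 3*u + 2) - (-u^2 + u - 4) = 2*u^2 - 4*u + 6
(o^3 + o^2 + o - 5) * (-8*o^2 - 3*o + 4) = -8*o^5 - 11*o^4 - 7*o^3 + 41*o^2 + 19*o - 20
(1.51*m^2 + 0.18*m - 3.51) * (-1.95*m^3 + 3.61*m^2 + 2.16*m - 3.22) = -2.9445*m^5 + 5.1001*m^4 + 10.7559*m^3 - 17.1445*m^2 - 8.1612*m + 11.3022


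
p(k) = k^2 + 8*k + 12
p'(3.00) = 14.00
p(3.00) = 45.00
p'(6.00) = 20.00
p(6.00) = 96.00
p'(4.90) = 17.80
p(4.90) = 75.21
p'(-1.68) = 4.64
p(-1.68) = 1.38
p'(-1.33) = 5.34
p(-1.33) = 3.13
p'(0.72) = 9.44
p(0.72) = 18.28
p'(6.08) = 20.16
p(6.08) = 97.61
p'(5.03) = 18.06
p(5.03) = 77.54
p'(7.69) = 23.38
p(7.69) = 132.66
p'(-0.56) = 6.88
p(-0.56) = 7.83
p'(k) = 2*k + 8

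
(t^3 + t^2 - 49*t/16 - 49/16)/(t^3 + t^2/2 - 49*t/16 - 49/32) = 2*(t + 1)/(2*t + 1)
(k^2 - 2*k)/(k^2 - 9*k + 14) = k/(k - 7)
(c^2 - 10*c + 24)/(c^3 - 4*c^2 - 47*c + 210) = (c - 4)/(c^2 + 2*c - 35)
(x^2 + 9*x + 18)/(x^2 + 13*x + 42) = (x + 3)/(x + 7)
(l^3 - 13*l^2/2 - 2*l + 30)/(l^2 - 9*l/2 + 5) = (l^2 - 4*l - 12)/(l - 2)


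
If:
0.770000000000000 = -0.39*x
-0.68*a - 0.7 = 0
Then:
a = -1.03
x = -1.97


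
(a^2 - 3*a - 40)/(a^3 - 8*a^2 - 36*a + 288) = (a + 5)/(a^2 - 36)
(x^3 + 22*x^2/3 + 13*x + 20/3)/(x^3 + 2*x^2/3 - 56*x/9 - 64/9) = 3*(x^2 + 6*x + 5)/(3*x^2 - 2*x - 16)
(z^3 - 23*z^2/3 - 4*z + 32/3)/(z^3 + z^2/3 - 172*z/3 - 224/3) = (z - 1)/(z + 7)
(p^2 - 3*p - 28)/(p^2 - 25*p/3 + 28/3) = 3*(p + 4)/(3*p - 4)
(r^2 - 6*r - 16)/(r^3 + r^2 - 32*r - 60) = (r - 8)/(r^2 - r - 30)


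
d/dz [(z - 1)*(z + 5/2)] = 2*z + 3/2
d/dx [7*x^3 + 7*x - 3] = 21*x^2 + 7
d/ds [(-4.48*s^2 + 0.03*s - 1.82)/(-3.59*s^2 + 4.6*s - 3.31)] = (-20.5003*s^2 + 16.59*s + 8.2727)/(12.8881*s^4 - 33.028*s^3 + 44.9258*s^2 - 30.452*s + 10.9561)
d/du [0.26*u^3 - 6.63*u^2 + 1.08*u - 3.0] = 0.78*u^2 - 13.26*u + 1.08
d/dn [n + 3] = 1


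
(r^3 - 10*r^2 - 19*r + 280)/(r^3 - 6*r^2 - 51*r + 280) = (r^2 - 2*r - 35)/(r^2 + 2*r - 35)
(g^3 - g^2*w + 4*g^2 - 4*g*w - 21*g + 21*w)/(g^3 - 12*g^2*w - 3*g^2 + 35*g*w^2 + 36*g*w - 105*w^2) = (g^2 - g*w + 7*g - 7*w)/(g^2 - 12*g*w + 35*w^2)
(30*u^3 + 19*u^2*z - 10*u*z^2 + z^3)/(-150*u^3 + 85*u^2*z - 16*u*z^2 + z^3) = (u + z)/(-5*u + z)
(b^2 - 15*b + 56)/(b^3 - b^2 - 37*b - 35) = (b - 8)/(b^2 + 6*b + 5)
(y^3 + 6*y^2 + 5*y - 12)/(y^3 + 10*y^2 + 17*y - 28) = (y + 3)/(y + 7)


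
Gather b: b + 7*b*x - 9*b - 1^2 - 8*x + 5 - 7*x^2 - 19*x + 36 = b*(7*x - 8) - 7*x^2 - 27*x + 40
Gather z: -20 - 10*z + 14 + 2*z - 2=-8*z - 8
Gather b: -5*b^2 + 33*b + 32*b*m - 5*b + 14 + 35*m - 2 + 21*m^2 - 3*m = -5*b^2 + b*(32*m + 28) + 21*m^2 + 32*m + 12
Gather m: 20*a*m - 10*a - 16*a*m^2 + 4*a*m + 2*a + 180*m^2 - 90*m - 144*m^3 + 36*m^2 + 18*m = -8*a - 144*m^3 + m^2*(216 - 16*a) + m*(24*a - 72)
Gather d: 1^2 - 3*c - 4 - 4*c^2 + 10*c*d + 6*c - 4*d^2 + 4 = -4*c^2 + 10*c*d + 3*c - 4*d^2 + 1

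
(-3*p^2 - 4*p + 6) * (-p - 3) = 3*p^3 + 13*p^2 + 6*p - 18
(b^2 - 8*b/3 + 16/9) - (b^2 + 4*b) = 16/9 - 20*b/3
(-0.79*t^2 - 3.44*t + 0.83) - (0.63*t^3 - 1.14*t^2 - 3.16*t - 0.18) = -0.63*t^3 + 0.35*t^2 - 0.28*t + 1.01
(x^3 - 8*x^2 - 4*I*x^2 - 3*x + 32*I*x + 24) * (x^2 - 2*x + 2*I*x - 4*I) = x^5 - 10*x^4 - 2*I*x^4 + 21*x^3 + 20*I*x^3 - 50*x^2 - 38*I*x^2 + 80*x + 60*I*x - 96*I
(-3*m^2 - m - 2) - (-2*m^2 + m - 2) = -m^2 - 2*m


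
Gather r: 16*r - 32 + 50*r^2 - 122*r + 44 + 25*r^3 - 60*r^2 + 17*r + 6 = 25*r^3 - 10*r^2 - 89*r + 18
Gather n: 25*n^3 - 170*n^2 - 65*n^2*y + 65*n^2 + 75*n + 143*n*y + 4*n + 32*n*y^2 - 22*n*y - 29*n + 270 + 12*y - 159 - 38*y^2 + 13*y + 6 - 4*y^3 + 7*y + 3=25*n^3 + n^2*(-65*y - 105) + n*(32*y^2 + 121*y + 50) - 4*y^3 - 38*y^2 + 32*y + 120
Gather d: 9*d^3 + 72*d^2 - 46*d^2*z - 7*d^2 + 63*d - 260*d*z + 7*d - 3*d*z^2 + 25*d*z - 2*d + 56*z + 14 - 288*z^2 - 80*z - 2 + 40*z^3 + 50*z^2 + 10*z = 9*d^3 + d^2*(65 - 46*z) + d*(-3*z^2 - 235*z + 68) + 40*z^3 - 238*z^2 - 14*z + 12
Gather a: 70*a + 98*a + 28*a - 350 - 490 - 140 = 196*a - 980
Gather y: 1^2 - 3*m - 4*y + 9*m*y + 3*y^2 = -3*m + 3*y^2 + y*(9*m - 4) + 1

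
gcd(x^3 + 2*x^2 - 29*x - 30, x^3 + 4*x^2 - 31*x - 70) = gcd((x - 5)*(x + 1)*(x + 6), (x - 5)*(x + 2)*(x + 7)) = x - 5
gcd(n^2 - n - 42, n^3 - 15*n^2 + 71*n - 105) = n - 7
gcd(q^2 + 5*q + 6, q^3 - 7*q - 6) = q + 2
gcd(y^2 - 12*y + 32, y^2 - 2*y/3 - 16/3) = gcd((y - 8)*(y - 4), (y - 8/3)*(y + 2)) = 1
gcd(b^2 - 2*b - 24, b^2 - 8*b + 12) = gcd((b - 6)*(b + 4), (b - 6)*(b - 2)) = b - 6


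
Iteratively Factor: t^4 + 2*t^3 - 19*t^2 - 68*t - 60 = (t - 5)*(t^3 + 7*t^2 + 16*t + 12) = (t - 5)*(t + 2)*(t^2 + 5*t + 6) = (t - 5)*(t + 2)*(t + 3)*(t + 2)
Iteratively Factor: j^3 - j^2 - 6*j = (j)*(j^2 - j - 6) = j*(j + 2)*(j - 3)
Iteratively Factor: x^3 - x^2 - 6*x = (x + 2)*(x^2 - 3*x) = x*(x + 2)*(x - 3)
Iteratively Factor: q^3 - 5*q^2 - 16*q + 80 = (q - 4)*(q^2 - q - 20) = (q - 5)*(q - 4)*(q + 4)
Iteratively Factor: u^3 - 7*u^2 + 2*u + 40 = (u - 5)*(u^2 - 2*u - 8) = (u - 5)*(u + 2)*(u - 4)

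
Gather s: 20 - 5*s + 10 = 30 - 5*s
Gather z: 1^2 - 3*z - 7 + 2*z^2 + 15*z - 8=2*z^2 + 12*z - 14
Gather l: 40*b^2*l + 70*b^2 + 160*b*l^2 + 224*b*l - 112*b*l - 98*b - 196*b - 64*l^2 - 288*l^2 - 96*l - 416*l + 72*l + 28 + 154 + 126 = 70*b^2 - 294*b + l^2*(160*b - 352) + l*(40*b^2 + 112*b - 440) + 308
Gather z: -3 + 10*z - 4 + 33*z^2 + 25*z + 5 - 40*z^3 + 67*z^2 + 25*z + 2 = -40*z^3 + 100*z^2 + 60*z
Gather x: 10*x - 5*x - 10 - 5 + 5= 5*x - 10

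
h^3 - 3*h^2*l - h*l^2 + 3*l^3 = (h - 3*l)*(h - l)*(h + l)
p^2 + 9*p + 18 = (p + 3)*(p + 6)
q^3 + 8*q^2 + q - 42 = (q - 2)*(q + 3)*(q + 7)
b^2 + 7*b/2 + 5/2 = (b + 1)*(b + 5/2)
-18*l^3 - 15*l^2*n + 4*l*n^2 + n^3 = (-3*l + n)*(l + n)*(6*l + n)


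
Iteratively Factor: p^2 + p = (p)*(p + 1)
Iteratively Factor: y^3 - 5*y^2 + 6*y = (y - 2)*(y^2 - 3*y) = y*(y - 2)*(y - 3)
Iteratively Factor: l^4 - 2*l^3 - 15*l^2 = (l + 3)*(l^3 - 5*l^2) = l*(l + 3)*(l^2 - 5*l) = l*(l - 5)*(l + 3)*(l)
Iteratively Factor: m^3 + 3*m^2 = (m)*(m^2 + 3*m) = m^2*(m + 3)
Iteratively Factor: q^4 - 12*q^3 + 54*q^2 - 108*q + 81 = (q - 3)*(q^3 - 9*q^2 + 27*q - 27) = (q - 3)^2*(q^2 - 6*q + 9) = (q - 3)^3*(q - 3)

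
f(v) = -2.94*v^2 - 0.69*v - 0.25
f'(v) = -5.88*v - 0.69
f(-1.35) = -4.68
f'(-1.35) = 7.25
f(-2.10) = -11.77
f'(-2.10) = 11.66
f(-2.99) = -24.47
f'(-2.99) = 16.89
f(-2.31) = -14.34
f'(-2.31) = 12.89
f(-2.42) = -15.80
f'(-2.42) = 13.54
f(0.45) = -1.16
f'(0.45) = -3.34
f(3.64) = -41.72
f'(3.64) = -22.09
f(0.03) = -0.27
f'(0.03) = -0.87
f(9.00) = -244.60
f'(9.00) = -53.61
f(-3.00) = -24.64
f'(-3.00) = 16.95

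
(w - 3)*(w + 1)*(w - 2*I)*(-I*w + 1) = -I*w^4 - w^3 + 2*I*w^3 + 2*w^2 + I*w^2 + 3*w + 4*I*w + 6*I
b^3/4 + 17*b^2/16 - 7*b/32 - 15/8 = (b/4 + 1)*(b - 5/4)*(b + 3/2)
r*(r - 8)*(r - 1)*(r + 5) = r^4 - 4*r^3 - 37*r^2 + 40*r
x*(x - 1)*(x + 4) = x^3 + 3*x^2 - 4*x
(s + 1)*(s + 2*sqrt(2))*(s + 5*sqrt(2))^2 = s^4 + s^3 + 12*sqrt(2)*s^3 + 12*sqrt(2)*s^2 + 90*s^2 + 90*s + 100*sqrt(2)*s + 100*sqrt(2)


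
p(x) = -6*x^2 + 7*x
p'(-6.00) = 79.00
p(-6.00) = -258.00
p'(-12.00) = 151.00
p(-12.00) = -948.00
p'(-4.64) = 62.68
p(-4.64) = -161.66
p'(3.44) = -34.28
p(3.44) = -46.92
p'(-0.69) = 15.28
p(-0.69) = -7.69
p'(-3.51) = 49.12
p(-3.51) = -98.49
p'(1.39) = -9.68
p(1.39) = -1.86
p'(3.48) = -34.76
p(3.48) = -48.30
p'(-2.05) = 31.60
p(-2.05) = -39.56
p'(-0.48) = 12.76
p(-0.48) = -4.74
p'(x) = 7 - 12*x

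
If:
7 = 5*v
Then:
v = 7/5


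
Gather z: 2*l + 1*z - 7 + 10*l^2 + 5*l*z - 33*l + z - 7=10*l^2 - 31*l + z*(5*l + 2) - 14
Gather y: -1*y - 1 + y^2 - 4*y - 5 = y^2 - 5*y - 6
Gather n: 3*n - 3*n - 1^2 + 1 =0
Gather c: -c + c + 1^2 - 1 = 0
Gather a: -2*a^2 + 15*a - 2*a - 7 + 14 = -2*a^2 + 13*a + 7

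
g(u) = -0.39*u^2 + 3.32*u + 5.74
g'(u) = 3.32 - 0.78*u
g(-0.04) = 5.61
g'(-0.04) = 3.35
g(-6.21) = -29.92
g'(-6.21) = 8.16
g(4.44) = 12.79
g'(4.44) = -0.14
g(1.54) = 9.93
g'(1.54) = 2.12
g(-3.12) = -8.41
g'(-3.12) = 5.75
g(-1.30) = 0.76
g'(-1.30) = 4.33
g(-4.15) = -14.75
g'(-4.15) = 6.56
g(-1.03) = 1.91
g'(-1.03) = 4.12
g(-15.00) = -131.81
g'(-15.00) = 15.02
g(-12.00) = -90.26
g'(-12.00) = 12.68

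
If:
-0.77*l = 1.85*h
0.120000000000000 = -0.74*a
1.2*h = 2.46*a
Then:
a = -0.16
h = -0.33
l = 0.80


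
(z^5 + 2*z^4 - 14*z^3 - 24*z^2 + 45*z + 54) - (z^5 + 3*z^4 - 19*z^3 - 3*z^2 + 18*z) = -z^4 + 5*z^3 - 21*z^2 + 27*z + 54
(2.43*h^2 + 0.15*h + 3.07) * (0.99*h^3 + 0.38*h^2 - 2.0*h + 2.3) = 2.4057*h^5 + 1.0719*h^4 - 1.7637*h^3 + 6.4556*h^2 - 5.795*h + 7.061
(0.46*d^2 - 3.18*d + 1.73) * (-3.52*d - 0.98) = -1.6192*d^3 + 10.7428*d^2 - 2.9732*d - 1.6954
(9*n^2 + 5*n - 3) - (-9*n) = 9*n^2 + 14*n - 3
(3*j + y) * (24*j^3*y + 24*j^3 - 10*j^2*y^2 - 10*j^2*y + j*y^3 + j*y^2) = 72*j^4*y + 72*j^4 - 6*j^3*y^2 - 6*j^3*y - 7*j^2*y^3 - 7*j^2*y^2 + j*y^4 + j*y^3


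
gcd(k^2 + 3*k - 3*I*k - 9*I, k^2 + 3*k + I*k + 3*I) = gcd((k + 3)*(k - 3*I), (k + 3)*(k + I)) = k + 3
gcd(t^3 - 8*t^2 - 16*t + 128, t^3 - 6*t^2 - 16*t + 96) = t^2 - 16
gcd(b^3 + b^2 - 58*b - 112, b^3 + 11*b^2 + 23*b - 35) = b + 7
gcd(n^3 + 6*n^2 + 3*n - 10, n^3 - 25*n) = n + 5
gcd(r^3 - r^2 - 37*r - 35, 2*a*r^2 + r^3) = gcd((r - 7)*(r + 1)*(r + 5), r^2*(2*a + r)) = 1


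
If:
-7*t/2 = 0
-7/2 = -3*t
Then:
No Solution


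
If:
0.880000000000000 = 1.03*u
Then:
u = 0.85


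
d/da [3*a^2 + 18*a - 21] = 6*a + 18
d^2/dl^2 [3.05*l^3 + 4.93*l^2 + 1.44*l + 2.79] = 18.3*l + 9.86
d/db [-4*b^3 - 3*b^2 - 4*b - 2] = -12*b^2 - 6*b - 4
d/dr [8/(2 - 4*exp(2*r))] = 16*exp(2*r)/(2*exp(2*r) - 1)^2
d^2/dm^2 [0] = 0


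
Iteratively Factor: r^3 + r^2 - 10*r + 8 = (r - 1)*(r^2 + 2*r - 8) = (r - 2)*(r - 1)*(r + 4)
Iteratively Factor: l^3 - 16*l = (l + 4)*(l^2 - 4*l) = (l - 4)*(l + 4)*(l)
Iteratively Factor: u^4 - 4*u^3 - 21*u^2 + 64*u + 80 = (u + 4)*(u^3 - 8*u^2 + 11*u + 20) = (u + 1)*(u + 4)*(u^2 - 9*u + 20) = (u - 5)*(u + 1)*(u + 4)*(u - 4)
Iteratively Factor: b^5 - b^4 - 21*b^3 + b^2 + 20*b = (b - 1)*(b^4 - 21*b^2 - 20*b) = (b - 1)*(b + 1)*(b^3 - b^2 - 20*b) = (b - 5)*(b - 1)*(b + 1)*(b^2 + 4*b) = (b - 5)*(b - 1)*(b + 1)*(b + 4)*(b)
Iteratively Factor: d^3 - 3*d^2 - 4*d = (d)*(d^2 - 3*d - 4) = d*(d + 1)*(d - 4)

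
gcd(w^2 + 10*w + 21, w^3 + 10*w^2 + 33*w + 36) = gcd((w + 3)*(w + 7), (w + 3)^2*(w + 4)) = w + 3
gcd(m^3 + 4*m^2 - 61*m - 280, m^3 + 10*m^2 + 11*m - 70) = m^2 + 12*m + 35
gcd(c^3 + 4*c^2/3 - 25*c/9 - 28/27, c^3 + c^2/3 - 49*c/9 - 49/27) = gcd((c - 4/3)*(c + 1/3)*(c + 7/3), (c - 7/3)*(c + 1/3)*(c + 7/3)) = c^2 + 8*c/3 + 7/9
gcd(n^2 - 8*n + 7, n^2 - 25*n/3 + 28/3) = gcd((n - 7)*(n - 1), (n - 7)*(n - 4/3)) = n - 7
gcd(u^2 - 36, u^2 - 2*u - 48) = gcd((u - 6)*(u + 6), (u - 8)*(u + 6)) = u + 6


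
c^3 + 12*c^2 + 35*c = c*(c + 5)*(c + 7)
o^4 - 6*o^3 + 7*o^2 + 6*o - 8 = (o - 4)*(o - 2)*(o - 1)*(o + 1)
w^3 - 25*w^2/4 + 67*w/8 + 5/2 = (w - 4)*(w - 5/2)*(w + 1/4)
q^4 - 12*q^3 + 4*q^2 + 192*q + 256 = (q - 8)^2*(q + 2)^2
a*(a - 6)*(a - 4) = a^3 - 10*a^2 + 24*a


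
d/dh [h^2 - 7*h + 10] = 2*h - 7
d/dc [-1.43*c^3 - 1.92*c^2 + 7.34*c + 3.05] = -4.29*c^2 - 3.84*c + 7.34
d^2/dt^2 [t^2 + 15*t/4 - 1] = 2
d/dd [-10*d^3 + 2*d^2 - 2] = 2*d*(2 - 15*d)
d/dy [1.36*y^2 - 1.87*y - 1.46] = 2.72*y - 1.87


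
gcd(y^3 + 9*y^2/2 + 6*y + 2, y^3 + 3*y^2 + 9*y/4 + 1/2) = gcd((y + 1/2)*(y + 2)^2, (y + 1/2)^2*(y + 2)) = y^2 + 5*y/2 + 1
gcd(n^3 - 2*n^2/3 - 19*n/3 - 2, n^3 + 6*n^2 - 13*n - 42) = n^2 - n - 6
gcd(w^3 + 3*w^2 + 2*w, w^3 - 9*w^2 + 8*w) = w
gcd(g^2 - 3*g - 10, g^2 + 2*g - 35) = g - 5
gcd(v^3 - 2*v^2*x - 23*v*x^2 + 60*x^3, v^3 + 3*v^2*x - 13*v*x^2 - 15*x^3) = -v^2 - 2*v*x + 15*x^2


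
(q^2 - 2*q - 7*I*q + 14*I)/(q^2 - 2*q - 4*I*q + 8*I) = (q - 7*I)/(q - 4*I)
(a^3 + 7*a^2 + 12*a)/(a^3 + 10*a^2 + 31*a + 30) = a*(a + 4)/(a^2 + 7*a + 10)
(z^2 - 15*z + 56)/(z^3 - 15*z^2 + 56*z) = 1/z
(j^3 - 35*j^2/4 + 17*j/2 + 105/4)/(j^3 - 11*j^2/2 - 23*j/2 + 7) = (4*j^2 - 7*j - 15)/(2*(2*j^2 + 3*j - 2))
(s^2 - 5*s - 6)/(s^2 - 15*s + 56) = (s^2 - 5*s - 6)/(s^2 - 15*s + 56)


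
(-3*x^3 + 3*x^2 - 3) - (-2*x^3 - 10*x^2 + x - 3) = -x^3 + 13*x^2 - x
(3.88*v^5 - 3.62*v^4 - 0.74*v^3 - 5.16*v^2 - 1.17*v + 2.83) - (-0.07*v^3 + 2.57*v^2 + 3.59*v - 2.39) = 3.88*v^5 - 3.62*v^4 - 0.67*v^3 - 7.73*v^2 - 4.76*v + 5.22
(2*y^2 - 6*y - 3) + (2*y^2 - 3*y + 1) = 4*y^2 - 9*y - 2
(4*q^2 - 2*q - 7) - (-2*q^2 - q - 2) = 6*q^2 - q - 5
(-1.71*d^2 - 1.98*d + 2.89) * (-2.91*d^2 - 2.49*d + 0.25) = 4.9761*d^4 + 10.0197*d^3 - 3.9072*d^2 - 7.6911*d + 0.7225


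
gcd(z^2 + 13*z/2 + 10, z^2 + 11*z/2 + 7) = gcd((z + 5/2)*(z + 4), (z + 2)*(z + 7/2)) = 1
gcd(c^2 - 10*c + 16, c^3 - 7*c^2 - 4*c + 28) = c - 2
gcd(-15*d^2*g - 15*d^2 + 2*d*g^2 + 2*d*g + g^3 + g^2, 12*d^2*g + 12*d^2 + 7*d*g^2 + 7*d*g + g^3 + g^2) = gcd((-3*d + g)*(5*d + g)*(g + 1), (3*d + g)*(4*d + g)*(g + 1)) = g + 1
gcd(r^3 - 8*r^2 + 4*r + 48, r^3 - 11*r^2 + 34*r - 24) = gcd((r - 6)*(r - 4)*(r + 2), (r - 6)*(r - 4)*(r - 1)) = r^2 - 10*r + 24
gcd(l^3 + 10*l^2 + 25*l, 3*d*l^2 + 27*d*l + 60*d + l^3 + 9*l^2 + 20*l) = l + 5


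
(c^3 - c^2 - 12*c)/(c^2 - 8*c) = (c^2 - c - 12)/(c - 8)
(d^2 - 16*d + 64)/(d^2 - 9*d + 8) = (d - 8)/(d - 1)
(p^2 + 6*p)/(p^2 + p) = (p + 6)/(p + 1)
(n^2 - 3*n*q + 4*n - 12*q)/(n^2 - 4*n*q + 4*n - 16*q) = (-n + 3*q)/(-n + 4*q)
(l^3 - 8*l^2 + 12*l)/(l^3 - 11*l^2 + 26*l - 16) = l*(l - 6)/(l^2 - 9*l + 8)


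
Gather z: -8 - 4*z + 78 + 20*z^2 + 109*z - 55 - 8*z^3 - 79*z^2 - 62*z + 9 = -8*z^3 - 59*z^2 + 43*z + 24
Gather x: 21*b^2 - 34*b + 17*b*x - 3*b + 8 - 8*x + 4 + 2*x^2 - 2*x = 21*b^2 - 37*b + 2*x^2 + x*(17*b - 10) + 12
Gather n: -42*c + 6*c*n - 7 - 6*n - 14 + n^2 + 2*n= -42*c + n^2 + n*(6*c - 4) - 21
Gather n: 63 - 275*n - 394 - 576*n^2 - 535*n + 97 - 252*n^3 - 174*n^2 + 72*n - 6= -252*n^3 - 750*n^2 - 738*n - 240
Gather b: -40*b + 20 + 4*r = -40*b + 4*r + 20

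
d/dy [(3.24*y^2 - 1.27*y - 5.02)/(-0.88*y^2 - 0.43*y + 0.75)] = (-2.5108*y^2 - 3.9752*y - 3.1111)/(0.7744*y^4 + 0.7568*y^3 - 1.1351*y^2 - 0.645*y + 0.5625)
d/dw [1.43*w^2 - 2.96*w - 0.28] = 2.86*w - 2.96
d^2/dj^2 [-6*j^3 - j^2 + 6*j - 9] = -36*j - 2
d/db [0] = 0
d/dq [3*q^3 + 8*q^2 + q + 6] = 9*q^2 + 16*q + 1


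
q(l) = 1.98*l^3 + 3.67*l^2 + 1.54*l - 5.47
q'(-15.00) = 1227.94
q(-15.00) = -5885.32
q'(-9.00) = 416.62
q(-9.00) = -1165.48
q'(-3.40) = 45.25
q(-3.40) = -46.10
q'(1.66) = 30.09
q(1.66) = 16.26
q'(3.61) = 105.45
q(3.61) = 141.07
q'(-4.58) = 92.52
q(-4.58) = -125.76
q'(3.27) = 89.06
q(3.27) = 108.04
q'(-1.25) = 1.65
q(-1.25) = -5.53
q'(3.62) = 105.95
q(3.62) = 142.13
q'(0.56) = 7.51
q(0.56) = -3.11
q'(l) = 5.94*l^2 + 7.34*l + 1.54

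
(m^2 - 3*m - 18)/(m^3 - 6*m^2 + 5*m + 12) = (m^2 - 3*m - 18)/(m^3 - 6*m^2 + 5*m + 12)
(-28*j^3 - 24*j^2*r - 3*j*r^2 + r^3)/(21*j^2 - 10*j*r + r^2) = (4*j^2 + 4*j*r + r^2)/(-3*j + r)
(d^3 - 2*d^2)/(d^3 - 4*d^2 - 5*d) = d*(2 - d)/(-d^2 + 4*d + 5)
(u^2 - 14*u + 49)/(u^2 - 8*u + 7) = (u - 7)/(u - 1)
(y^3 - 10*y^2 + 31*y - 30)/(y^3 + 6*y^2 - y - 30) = (y^2 - 8*y + 15)/(y^2 + 8*y + 15)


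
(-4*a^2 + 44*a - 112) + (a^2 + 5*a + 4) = -3*a^2 + 49*a - 108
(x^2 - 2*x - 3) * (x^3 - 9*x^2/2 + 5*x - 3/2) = x^5 - 13*x^4/2 + 11*x^3 + 2*x^2 - 12*x + 9/2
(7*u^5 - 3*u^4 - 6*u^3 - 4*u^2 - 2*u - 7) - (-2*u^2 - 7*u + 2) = 7*u^5 - 3*u^4 - 6*u^3 - 2*u^2 + 5*u - 9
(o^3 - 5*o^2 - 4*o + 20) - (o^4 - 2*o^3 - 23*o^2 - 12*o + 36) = -o^4 + 3*o^3 + 18*o^2 + 8*o - 16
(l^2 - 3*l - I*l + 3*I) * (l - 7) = l^3 - 10*l^2 - I*l^2 + 21*l + 10*I*l - 21*I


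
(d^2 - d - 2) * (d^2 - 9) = d^4 - d^3 - 11*d^2 + 9*d + 18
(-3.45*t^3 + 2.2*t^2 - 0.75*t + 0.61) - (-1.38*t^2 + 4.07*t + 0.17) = -3.45*t^3 + 3.58*t^2 - 4.82*t + 0.44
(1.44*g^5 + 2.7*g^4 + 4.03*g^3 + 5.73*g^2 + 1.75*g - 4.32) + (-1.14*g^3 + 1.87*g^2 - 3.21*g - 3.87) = 1.44*g^5 + 2.7*g^4 + 2.89*g^3 + 7.6*g^2 - 1.46*g - 8.19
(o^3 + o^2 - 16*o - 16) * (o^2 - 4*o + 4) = o^5 - 3*o^4 - 16*o^3 + 52*o^2 - 64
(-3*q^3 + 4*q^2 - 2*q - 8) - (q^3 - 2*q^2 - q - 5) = -4*q^3 + 6*q^2 - q - 3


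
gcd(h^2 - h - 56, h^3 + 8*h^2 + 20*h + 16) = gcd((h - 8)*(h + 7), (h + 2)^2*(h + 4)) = 1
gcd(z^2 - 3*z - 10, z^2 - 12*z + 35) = z - 5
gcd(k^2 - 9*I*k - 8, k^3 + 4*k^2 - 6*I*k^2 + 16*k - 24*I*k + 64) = k - 8*I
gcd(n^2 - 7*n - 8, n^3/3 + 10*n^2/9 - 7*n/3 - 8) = 1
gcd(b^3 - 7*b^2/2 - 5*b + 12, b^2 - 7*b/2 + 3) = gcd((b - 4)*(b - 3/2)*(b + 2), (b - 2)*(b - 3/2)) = b - 3/2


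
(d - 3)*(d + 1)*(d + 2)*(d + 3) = d^4 + 3*d^3 - 7*d^2 - 27*d - 18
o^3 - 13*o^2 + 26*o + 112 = (o - 8)*(o - 7)*(o + 2)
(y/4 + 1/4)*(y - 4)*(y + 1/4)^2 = y^4/4 - 5*y^3/8 - 87*y^2/64 - 35*y/64 - 1/16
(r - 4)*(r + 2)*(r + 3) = r^3 + r^2 - 14*r - 24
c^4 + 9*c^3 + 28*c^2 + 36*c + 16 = (c + 1)*(c + 2)^2*(c + 4)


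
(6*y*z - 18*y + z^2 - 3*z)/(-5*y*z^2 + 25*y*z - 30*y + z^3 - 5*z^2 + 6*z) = (-6*y - z)/(5*y*z - 10*y - z^2 + 2*z)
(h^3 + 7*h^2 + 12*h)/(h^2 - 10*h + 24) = h*(h^2 + 7*h + 12)/(h^2 - 10*h + 24)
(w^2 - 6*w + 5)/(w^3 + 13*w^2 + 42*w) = (w^2 - 6*w + 5)/(w*(w^2 + 13*w + 42))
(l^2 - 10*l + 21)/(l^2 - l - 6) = (l - 7)/(l + 2)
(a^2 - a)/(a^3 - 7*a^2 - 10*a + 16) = a/(a^2 - 6*a - 16)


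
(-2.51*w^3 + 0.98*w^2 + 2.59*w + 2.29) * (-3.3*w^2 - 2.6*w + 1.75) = 8.283*w^5 + 3.292*w^4 - 15.4875*w^3 - 12.576*w^2 - 1.4215*w + 4.0075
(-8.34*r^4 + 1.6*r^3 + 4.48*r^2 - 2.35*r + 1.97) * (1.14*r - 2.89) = -9.5076*r^5 + 25.9266*r^4 + 0.483199999999999*r^3 - 15.6262*r^2 + 9.0373*r - 5.6933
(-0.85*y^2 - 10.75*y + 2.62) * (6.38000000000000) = -5.423*y^2 - 68.585*y + 16.7156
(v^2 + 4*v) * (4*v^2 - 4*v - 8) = 4*v^4 + 12*v^3 - 24*v^2 - 32*v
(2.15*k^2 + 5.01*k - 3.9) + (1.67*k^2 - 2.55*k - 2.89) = 3.82*k^2 + 2.46*k - 6.79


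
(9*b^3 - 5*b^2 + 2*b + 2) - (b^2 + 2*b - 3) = 9*b^3 - 6*b^2 + 5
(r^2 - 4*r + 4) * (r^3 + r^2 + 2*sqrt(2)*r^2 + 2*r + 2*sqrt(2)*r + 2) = r^5 - 3*r^4 + 2*sqrt(2)*r^4 - 6*sqrt(2)*r^3 + 2*r^3 - 2*r^2 + 8*sqrt(2)*r + 8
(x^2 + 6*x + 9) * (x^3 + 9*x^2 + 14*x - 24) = x^5 + 15*x^4 + 77*x^3 + 141*x^2 - 18*x - 216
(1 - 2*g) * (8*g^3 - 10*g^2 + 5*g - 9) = -16*g^4 + 28*g^3 - 20*g^2 + 23*g - 9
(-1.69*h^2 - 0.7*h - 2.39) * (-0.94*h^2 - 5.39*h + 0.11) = 1.5886*h^4 + 9.7671*h^3 + 5.8337*h^2 + 12.8051*h - 0.2629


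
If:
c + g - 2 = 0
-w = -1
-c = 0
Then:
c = 0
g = 2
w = 1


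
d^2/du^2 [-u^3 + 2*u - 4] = -6*u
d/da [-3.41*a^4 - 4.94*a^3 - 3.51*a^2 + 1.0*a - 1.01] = -13.64*a^3 - 14.82*a^2 - 7.02*a + 1.0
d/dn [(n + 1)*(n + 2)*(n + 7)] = 3*n^2 + 20*n + 23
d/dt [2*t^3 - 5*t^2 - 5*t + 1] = 6*t^2 - 10*t - 5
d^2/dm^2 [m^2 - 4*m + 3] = 2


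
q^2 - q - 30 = (q - 6)*(q + 5)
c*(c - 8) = c^2 - 8*c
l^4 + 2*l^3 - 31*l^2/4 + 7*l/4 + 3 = (l - 3/2)*(l - 1)*(l + 1/2)*(l + 4)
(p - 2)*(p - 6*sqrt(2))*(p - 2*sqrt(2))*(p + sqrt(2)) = p^4 - 7*sqrt(2)*p^3 - 2*p^3 + 8*p^2 + 14*sqrt(2)*p^2 - 16*p + 24*sqrt(2)*p - 48*sqrt(2)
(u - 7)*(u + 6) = u^2 - u - 42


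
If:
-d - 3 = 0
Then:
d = -3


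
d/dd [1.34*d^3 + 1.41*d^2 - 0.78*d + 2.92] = 4.02*d^2 + 2.82*d - 0.78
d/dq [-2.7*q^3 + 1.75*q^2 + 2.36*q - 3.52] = -8.1*q^2 + 3.5*q + 2.36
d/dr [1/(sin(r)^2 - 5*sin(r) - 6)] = (5 - 2*sin(r))*cos(r)/((sin(r) - 6)^2*(sin(r) + 1)^2)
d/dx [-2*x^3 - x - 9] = -6*x^2 - 1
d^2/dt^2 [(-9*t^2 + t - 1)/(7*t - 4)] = -330/(343*t^3 - 588*t^2 + 336*t - 64)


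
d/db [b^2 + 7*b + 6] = 2*b + 7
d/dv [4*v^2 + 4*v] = 8*v + 4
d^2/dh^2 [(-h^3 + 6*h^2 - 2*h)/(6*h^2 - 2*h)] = -1/(27*h^3 - 27*h^2 + 9*h - 1)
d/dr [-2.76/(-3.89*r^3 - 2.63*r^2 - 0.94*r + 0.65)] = (-32.2092*r^2 - 14.5176*r - 2.5944)/(3.89*r^3 + 2.63*r^2 + 0.94*r - 0.65)^2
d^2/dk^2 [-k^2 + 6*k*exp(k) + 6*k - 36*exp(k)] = 6*k*exp(k) - 24*exp(k) - 2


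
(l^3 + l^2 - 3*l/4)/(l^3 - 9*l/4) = (2*l - 1)/(2*l - 3)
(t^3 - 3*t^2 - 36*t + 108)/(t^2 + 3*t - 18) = t - 6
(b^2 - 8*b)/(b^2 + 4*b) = (b - 8)/(b + 4)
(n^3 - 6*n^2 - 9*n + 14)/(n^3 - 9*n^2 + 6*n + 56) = (n - 1)/(n - 4)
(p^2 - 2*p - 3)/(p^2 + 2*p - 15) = (p + 1)/(p + 5)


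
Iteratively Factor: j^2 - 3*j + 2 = (j - 2)*(j - 1)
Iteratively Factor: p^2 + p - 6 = (p - 2)*(p + 3)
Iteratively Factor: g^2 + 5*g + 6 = (g + 2)*(g + 3)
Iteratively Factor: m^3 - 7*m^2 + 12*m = (m - 3)*(m^2 - 4*m) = m*(m - 3)*(m - 4)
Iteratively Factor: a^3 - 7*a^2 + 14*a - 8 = (a - 4)*(a^2 - 3*a + 2) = (a - 4)*(a - 1)*(a - 2)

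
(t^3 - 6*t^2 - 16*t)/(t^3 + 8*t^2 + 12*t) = (t - 8)/(t + 6)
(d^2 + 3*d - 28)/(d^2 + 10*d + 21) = (d - 4)/(d + 3)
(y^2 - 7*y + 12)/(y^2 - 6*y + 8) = (y - 3)/(y - 2)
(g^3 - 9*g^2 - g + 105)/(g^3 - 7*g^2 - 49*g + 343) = (g^2 - 2*g - 15)/(g^2 - 49)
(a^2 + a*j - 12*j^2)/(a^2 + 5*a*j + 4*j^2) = (a - 3*j)/(a + j)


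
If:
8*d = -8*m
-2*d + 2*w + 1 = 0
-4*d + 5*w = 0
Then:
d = 5/2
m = -5/2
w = 2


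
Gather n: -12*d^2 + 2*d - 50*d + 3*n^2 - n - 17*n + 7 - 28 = -12*d^2 - 48*d + 3*n^2 - 18*n - 21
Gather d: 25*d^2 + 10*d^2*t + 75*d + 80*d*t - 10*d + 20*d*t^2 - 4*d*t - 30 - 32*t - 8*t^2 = d^2*(10*t + 25) + d*(20*t^2 + 76*t + 65) - 8*t^2 - 32*t - 30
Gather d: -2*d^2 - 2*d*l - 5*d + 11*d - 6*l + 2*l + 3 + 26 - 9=-2*d^2 + d*(6 - 2*l) - 4*l + 20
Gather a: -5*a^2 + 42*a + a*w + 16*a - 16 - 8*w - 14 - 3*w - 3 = -5*a^2 + a*(w + 58) - 11*w - 33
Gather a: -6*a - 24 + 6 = -6*a - 18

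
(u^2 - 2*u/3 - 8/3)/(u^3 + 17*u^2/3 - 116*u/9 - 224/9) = 3*(u - 2)/(3*u^2 + 13*u - 56)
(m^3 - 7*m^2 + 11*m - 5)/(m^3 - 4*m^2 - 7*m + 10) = (m - 1)/(m + 2)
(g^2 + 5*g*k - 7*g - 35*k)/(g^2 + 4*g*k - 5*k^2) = (g - 7)/(g - k)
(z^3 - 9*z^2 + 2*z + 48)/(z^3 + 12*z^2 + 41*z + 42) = (z^2 - 11*z + 24)/(z^2 + 10*z + 21)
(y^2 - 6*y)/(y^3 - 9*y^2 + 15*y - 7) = y*(y - 6)/(y^3 - 9*y^2 + 15*y - 7)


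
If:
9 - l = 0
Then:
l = 9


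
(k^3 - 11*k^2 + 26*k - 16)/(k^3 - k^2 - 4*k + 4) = (k - 8)/(k + 2)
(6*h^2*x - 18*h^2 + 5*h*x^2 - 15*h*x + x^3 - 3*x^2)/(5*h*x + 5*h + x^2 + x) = (6*h^2*x - 18*h^2 + 5*h*x^2 - 15*h*x + x^3 - 3*x^2)/(5*h*x + 5*h + x^2 + x)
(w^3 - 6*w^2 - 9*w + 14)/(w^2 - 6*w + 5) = (w^2 - 5*w - 14)/(w - 5)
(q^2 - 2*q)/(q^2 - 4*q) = (q - 2)/(q - 4)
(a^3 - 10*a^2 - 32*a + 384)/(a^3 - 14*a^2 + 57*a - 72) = (a^2 - 2*a - 48)/(a^2 - 6*a + 9)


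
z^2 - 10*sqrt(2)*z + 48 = (z - 6*sqrt(2))*(z - 4*sqrt(2))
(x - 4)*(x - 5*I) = x^2 - 4*x - 5*I*x + 20*I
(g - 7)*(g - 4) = g^2 - 11*g + 28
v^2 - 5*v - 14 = (v - 7)*(v + 2)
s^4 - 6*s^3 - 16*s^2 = s^2*(s - 8)*(s + 2)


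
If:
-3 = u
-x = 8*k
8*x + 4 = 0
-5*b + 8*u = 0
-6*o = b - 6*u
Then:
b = -24/5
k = 1/16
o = -11/5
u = -3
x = -1/2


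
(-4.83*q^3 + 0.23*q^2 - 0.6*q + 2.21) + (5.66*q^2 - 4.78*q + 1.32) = -4.83*q^3 + 5.89*q^2 - 5.38*q + 3.53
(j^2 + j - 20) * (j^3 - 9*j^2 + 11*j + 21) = j^5 - 8*j^4 - 18*j^3 + 212*j^2 - 199*j - 420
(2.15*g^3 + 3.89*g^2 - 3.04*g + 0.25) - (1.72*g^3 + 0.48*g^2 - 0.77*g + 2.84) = 0.43*g^3 + 3.41*g^2 - 2.27*g - 2.59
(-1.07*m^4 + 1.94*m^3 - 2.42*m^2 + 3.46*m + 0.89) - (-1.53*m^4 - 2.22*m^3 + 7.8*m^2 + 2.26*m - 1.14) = 0.46*m^4 + 4.16*m^3 - 10.22*m^2 + 1.2*m + 2.03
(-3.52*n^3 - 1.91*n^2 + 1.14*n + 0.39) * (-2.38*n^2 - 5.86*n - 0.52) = 8.3776*n^5 + 25.173*n^4 + 10.3098*n^3 - 6.6154*n^2 - 2.8782*n - 0.2028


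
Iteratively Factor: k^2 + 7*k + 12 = (k + 3)*(k + 4)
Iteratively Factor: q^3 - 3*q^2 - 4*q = (q + 1)*(q^2 - 4*q) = q*(q + 1)*(q - 4)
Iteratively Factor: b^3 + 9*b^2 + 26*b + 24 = (b + 3)*(b^2 + 6*b + 8) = (b + 2)*(b + 3)*(b + 4)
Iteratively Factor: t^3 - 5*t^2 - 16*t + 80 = (t - 4)*(t^2 - t - 20) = (t - 5)*(t - 4)*(t + 4)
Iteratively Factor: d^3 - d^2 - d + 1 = (d - 1)*(d^2 - 1) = (d - 1)*(d + 1)*(d - 1)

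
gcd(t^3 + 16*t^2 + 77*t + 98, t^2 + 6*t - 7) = t + 7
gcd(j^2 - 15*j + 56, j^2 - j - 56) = j - 8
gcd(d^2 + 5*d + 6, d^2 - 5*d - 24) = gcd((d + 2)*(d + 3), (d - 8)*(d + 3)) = d + 3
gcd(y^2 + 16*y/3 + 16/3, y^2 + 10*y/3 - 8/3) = y + 4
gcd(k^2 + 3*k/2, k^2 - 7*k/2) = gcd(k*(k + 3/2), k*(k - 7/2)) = k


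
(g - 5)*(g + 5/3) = g^2 - 10*g/3 - 25/3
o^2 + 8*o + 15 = (o + 3)*(o + 5)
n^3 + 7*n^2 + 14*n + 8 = (n + 1)*(n + 2)*(n + 4)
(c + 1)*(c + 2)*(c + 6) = c^3 + 9*c^2 + 20*c + 12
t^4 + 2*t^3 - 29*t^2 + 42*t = t*(t - 3)*(t - 2)*(t + 7)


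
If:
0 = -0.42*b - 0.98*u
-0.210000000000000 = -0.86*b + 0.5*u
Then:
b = 0.20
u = -0.08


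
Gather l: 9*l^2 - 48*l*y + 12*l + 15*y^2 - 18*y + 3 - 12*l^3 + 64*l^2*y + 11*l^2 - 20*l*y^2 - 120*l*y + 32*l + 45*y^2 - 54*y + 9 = -12*l^3 + l^2*(64*y + 20) + l*(-20*y^2 - 168*y + 44) + 60*y^2 - 72*y + 12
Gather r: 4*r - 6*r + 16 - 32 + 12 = -2*r - 4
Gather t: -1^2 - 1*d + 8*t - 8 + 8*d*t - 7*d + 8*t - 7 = -8*d + t*(8*d + 16) - 16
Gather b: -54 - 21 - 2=-77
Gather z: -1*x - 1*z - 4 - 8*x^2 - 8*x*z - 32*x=-8*x^2 - 33*x + z*(-8*x - 1) - 4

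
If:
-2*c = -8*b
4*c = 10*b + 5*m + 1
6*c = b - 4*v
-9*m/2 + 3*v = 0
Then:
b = 6/151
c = 24/151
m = -23/151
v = -69/302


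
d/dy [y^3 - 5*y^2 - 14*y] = 3*y^2 - 10*y - 14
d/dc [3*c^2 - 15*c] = 6*c - 15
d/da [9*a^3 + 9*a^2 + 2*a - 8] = 27*a^2 + 18*a + 2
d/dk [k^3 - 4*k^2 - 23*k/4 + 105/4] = 3*k^2 - 8*k - 23/4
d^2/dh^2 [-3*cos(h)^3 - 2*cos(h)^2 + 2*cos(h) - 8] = cos(h)/4 + 4*cos(2*h) + 27*cos(3*h)/4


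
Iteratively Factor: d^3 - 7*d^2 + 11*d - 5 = (d - 1)*(d^2 - 6*d + 5) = (d - 1)^2*(d - 5)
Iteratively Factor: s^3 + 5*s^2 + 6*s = (s)*(s^2 + 5*s + 6) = s*(s + 3)*(s + 2)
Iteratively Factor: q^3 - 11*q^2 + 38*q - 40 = (q - 2)*(q^2 - 9*q + 20) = (q - 4)*(q - 2)*(q - 5)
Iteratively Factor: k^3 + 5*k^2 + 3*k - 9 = (k + 3)*(k^2 + 2*k - 3) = (k + 3)^2*(k - 1)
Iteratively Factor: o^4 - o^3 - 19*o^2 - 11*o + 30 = (o + 3)*(o^3 - 4*o^2 - 7*o + 10) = (o - 5)*(o + 3)*(o^2 + o - 2) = (o - 5)*(o - 1)*(o + 3)*(o + 2)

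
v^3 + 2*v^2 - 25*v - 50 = (v - 5)*(v + 2)*(v + 5)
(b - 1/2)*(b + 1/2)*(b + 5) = b^3 + 5*b^2 - b/4 - 5/4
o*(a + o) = a*o + o^2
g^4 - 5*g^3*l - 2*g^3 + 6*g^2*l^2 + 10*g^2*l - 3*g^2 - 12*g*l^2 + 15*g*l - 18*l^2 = (g - 3)*(g + 1)*(g - 3*l)*(g - 2*l)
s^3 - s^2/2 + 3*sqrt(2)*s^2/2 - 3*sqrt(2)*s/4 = s*(s - 1/2)*(s + 3*sqrt(2)/2)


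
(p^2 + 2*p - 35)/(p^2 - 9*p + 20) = (p + 7)/(p - 4)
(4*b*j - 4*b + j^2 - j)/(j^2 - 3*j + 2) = (4*b + j)/(j - 2)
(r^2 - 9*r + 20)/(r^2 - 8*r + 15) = (r - 4)/(r - 3)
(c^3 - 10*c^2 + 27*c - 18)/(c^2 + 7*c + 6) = (c^3 - 10*c^2 + 27*c - 18)/(c^2 + 7*c + 6)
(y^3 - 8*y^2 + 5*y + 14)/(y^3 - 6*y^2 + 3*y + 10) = (y - 7)/(y - 5)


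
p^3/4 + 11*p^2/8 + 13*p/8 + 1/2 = (p/4 + 1)*(p + 1/2)*(p + 1)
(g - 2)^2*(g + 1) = g^3 - 3*g^2 + 4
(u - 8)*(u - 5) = u^2 - 13*u + 40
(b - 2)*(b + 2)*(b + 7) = b^3 + 7*b^2 - 4*b - 28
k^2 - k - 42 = (k - 7)*(k + 6)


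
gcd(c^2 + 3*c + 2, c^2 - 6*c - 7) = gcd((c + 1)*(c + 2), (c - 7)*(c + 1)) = c + 1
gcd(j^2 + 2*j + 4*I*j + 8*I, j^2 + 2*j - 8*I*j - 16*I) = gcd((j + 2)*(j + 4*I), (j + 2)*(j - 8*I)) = j + 2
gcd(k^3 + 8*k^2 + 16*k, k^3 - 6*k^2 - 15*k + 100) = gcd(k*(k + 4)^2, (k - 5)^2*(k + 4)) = k + 4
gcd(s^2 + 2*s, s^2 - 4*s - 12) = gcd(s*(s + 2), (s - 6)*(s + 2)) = s + 2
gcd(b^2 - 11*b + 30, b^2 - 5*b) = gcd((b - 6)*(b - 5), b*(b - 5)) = b - 5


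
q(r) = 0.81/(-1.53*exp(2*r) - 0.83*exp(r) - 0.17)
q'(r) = 0.81*(3.06*exp(2*r) + 0.83*exp(r))/(-1.53*exp(2*r) - 0.83*exp(r) - 0.17)^2 = (2.4786*exp(r) + 0.6723)*exp(r)/(1.53*exp(2*r) + 0.83*exp(r) + 0.17)^2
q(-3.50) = -4.12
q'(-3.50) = 0.58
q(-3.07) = -3.82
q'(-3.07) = 0.81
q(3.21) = -0.00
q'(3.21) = 0.00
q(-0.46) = -0.62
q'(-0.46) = 0.83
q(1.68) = -0.02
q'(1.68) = 0.03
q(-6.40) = -4.73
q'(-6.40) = 0.04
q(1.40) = -0.03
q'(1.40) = 0.05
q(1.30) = -0.03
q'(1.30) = 0.06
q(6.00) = 0.00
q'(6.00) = 0.00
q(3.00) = 0.00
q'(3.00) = 0.00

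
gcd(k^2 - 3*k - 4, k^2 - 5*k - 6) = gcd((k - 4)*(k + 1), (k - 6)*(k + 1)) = k + 1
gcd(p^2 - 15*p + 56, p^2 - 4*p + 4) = 1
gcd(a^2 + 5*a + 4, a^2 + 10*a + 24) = a + 4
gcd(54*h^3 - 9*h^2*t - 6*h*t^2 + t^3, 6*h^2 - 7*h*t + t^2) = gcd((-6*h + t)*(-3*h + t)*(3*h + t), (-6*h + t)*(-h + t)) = -6*h + t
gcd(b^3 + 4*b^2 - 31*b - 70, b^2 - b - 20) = b - 5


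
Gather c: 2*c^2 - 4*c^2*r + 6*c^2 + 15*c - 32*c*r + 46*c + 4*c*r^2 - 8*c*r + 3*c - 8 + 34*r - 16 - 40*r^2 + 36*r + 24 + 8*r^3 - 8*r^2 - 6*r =c^2*(8 - 4*r) + c*(4*r^2 - 40*r + 64) + 8*r^3 - 48*r^2 + 64*r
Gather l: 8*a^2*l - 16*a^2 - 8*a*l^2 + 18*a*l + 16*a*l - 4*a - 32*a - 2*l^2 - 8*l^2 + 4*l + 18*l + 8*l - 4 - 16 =-16*a^2 - 36*a + l^2*(-8*a - 10) + l*(8*a^2 + 34*a + 30) - 20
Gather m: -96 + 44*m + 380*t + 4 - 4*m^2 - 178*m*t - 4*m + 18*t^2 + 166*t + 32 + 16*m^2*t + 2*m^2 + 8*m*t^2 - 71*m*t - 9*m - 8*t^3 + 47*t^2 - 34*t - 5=m^2*(16*t - 2) + m*(8*t^2 - 249*t + 31) - 8*t^3 + 65*t^2 + 512*t - 65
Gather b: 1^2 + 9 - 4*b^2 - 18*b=-4*b^2 - 18*b + 10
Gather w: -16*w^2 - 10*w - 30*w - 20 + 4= -16*w^2 - 40*w - 16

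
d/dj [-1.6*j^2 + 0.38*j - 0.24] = 0.38 - 3.2*j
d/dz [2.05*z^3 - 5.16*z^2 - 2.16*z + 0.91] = 6.15*z^2 - 10.32*z - 2.16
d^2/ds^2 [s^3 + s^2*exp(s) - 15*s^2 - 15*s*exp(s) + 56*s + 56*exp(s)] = s^2*exp(s) - 11*s*exp(s) + 6*s + 28*exp(s) - 30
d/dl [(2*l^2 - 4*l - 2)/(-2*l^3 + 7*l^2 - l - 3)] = 2*(2*l^4 - 8*l^3 + 7*l^2 + 8*l + 5)/(4*l^6 - 28*l^5 + 53*l^4 - 2*l^3 - 41*l^2 + 6*l + 9)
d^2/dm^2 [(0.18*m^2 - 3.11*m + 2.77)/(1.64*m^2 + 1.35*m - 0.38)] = (4.44089209850063e-16*m^4 - 17.526352*m^3 + 45.374208*m^2 + 25.167768*m + 10.410302)/(4.410944*m^6 + 10.89288*m^5 + 5.900556*m^4 - 2.587545*m^3 - 1.367202*m^2 + 0.58482*m - 0.054872)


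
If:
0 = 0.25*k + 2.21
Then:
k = -8.84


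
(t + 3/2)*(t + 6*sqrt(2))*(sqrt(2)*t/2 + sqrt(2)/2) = sqrt(2)*t^3/2 + 5*sqrt(2)*t^2/4 + 6*t^2 + 3*sqrt(2)*t/4 + 15*t + 9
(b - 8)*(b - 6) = b^2 - 14*b + 48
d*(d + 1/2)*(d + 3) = d^3 + 7*d^2/2 + 3*d/2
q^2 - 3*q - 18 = (q - 6)*(q + 3)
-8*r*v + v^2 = v*(-8*r + v)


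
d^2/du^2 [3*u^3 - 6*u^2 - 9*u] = 18*u - 12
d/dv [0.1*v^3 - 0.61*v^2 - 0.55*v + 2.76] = 0.3*v^2 - 1.22*v - 0.55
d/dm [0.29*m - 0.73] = 0.290000000000000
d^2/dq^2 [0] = 0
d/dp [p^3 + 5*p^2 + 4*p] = 3*p^2 + 10*p + 4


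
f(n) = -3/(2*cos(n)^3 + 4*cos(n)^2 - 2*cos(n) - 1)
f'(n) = -3*(6*sin(n)*cos(n)^2 + 8*sin(n)*cos(n) - 2*sin(n))/(2*cos(n)^3 + 4*cos(n)^2 - 2*cos(n) - 1)^2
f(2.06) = -4.87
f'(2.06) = 30.99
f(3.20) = -1.00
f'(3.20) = -0.08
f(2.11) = -3.70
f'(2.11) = 17.73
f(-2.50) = -1.40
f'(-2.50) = -1.78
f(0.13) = -1.03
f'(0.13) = -0.55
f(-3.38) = -1.04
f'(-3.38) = 0.35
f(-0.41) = -1.45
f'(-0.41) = 2.89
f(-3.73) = -1.32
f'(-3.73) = 1.44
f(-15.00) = -1.54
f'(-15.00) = -2.37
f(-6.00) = -1.18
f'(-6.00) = -1.46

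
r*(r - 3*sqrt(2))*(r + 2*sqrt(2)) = r^3 - sqrt(2)*r^2 - 12*r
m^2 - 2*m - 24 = (m - 6)*(m + 4)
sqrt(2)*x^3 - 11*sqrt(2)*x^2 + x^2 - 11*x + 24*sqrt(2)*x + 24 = (x - 8)*(x - 3)*(sqrt(2)*x + 1)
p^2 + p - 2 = (p - 1)*(p + 2)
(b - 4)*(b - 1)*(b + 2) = b^3 - 3*b^2 - 6*b + 8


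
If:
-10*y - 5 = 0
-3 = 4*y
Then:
No Solution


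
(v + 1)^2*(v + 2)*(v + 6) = v^4 + 10*v^3 + 29*v^2 + 32*v + 12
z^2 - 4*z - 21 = (z - 7)*(z + 3)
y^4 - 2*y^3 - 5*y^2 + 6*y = y*(y - 3)*(y - 1)*(y + 2)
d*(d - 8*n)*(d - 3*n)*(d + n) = d^4 - 10*d^3*n + 13*d^2*n^2 + 24*d*n^3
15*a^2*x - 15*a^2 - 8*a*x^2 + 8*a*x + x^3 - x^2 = (-5*a + x)*(-3*a + x)*(x - 1)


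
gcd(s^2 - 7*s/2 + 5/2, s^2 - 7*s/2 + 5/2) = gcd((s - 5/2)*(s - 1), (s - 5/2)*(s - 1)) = s^2 - 7*s/2 + 5/2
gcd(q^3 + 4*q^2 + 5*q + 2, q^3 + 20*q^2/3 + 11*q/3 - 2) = q + 1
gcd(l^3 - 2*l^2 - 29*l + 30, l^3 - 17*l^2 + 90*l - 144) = l - 6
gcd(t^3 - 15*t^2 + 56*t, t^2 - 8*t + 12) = 1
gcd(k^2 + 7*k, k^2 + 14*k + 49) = k + 7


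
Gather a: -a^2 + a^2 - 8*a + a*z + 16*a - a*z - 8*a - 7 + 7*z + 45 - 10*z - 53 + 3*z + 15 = 0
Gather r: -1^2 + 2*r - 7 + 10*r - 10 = 12*r - 18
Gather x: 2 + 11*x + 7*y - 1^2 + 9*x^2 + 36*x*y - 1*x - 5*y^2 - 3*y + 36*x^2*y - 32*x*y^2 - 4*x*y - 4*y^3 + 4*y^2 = x^2*(36*y + 9) + x*(-32*y^2 + 32*y + 10) - 4*y^3 - y^2 + 4*y + 1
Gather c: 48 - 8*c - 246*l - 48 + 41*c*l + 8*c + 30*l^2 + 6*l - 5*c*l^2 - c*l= c*(-5*l^2 + 40*l) + 30*l^2 - 240*l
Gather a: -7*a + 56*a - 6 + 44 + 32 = 49*a + 70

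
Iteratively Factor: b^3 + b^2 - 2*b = (b - 1)*(b^2 + 2*b) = (b - 1)*(b + 2)*(b)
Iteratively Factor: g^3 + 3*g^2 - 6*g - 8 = (g + 4)*(g^2 - g - 2) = (g + 1)*(g + 4)*(g - 2)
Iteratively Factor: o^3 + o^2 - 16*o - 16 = (o + 4)*(o^2 - 3*o - 4) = (o - 4)*(o + 4)*(o + 1)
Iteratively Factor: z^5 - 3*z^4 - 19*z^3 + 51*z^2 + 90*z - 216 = (z + 3)*(z^4 - 6*z^3 - z^2 + 54*z - 72) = (z - 2)*(z + 3)*(z^3 - 4*z^2 - 9*z + 36) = (z - 4)*(z - 2)*(z + 3)*(z^2 - 9) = (z - 4)*(z - 2)*(z + 3)^2*(z - 3)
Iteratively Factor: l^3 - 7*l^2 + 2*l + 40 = (l + 2)*(l^2 - 9*l + 20) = (l - 4)*(l + 2)*(l - 5)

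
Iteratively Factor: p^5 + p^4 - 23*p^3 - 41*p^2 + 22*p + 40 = (p - 1)*(p^4 + 2*p^3 - 21*p^2 - 62*p - 40) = (p - 1)*(p + 4)*(p^3 - 2*p^2 - 13*p - 10) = (p - 1)*(p + 1)*(p + 4)*(p^2 - 3*p - 10) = (p - 5)*(p - 1)*(p + 1)*(p + 4)*(p + 2)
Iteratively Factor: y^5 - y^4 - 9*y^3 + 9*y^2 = (y)*(y^4 - y^3 - 9*y^2 + 9*y) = y*(y - 3)*(y^3 + 2*y^2 - 3*y) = y*(y - 3)*(y + 3)*(y^2 - y) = y*(y - 3)*(y - 1)*(y + 3)*(y)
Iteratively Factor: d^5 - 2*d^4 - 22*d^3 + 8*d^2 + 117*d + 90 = (d + 1)*(d^4 - 3*d^3 - 19*d^2 + 27*d + 90) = (d + 1)*(d + 3)*(d^3 - 6*d^2 - d + 30) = (d - 5)*(d + 1)*(d + 3)*(d^2 - d - 6) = (d - 5)*(d + 1)*(d + 2)*(d + 3)*(d - 3)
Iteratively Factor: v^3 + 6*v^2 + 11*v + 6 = (v + 3)*(v^2 + 3*v + 2) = (v + 2)*(v + 3)*(v + 1)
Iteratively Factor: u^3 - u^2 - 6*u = (u)*(u^2 - u - 6) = u*(u - 3)*(u + 2)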